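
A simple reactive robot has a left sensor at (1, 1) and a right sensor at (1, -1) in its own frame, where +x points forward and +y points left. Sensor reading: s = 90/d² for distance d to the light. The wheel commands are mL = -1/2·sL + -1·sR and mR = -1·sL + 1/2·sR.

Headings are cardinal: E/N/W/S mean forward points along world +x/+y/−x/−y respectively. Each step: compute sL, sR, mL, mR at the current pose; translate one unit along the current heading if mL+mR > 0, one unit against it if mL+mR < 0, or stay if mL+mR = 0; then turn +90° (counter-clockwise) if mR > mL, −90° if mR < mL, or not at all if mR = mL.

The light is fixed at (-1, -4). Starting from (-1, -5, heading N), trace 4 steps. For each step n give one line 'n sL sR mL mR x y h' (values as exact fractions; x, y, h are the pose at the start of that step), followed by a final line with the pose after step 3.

n=0: pose=(-1,-5,N); sL=90, sR=90; mL=-135, mR=-45; mL+mR=-180 → advance -1; mR−mL=90 → turn +1·90°
n=1: pose=(-1,-6,W); sL=9, sR=45; mL=-99/2, mR=27/2; mL+mR=-36 → advance -1; mR−mL=63 → turn +1·90°
n=2: pose=(0,-6,S); sL=90/13, sR=10; mL=-175/13, mR=-25/13; mL+mR=-200/13 → advance -1; mR−mL=150/13 → turn +1·90°
n=3: pose=(0,-5,E); sL=45/2, sR=45/4; mL=-45/2, mR=-135/8; mL+mR=-315/8 → advance -1; mR−mL=45/8 → turn +1·90°

0 90 90 -135 -45 -1 -5 N
1 9 45 -99/2 27/2 -1 -6 W
2 90/13 10 -175/13 -25/13 0 -6 S
3 45/2 45/4 -45/2 -135/8 0 -5 E
final -1 -5 N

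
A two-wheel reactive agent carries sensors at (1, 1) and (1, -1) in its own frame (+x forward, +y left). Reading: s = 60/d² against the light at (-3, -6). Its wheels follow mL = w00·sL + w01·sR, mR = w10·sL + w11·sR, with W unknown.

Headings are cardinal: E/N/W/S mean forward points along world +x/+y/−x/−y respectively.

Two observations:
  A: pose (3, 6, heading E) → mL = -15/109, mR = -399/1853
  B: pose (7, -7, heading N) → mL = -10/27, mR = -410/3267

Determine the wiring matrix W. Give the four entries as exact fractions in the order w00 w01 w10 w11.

-1/2 0 1/2 -1

obs A: pose=(3,6,E) → sL=30/109, sR=6/17, mL=-15/109, mR=-399/1853
obs B: pose=(7,-7,N) → sL=20/27, sR=60/121, mL=-10/27, mR=-410/3267
sensor matrix S = [[30/109, 6/17], [20/27, 60/121]]; det S = -252160/2017917
solve [mL_A; mL_B] = S·[w00; w01] and [mR_A; mR_B] = S·[w10; w11]:
  w00 = -1/2, w01 = 0, w10 = 1/2, w11 = -1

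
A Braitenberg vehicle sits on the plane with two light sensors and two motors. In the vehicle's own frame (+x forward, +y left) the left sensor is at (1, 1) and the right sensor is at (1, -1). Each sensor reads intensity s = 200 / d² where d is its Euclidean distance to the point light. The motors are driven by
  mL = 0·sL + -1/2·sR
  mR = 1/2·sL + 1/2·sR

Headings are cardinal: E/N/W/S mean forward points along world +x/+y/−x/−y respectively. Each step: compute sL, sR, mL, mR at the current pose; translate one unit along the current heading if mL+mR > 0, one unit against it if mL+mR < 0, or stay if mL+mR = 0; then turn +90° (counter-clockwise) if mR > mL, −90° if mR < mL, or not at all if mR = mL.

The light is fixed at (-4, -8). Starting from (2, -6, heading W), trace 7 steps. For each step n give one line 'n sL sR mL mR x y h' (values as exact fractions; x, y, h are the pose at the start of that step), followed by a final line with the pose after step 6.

n=0: pose=(2,-6,W); sL=100/13, sR=100/17; mL=-50/17, mR=1500/221; mL+mR=50/13 → advance +1; mR−mL=2150/221 → turn +1·90°
n=1: pose=(1,-6,S); sL=200/37, sR=200/17; mL=-100/17, mR=5400/629; mL+mR=100/37 → advance +1; mR−mL=9100/629 → turn +1·90°
n=2: pose=(1,-7,E); sL=5, sR=50/9; mL=-25/9, mR=95/18; mL+mR=5/2 → advance +1; mR−mL=145/18 → turn +1·90°
n=3: pose=(2,-7,N); sL=200/29, sR=200/53; mL=-100/53, mR=8200/1537; mL+mR=100/29 → advance +1; mR−mL=11100/1537 → turn +1·90°
n=4: pose=(2,-6,W); sL=100/13, sR=100/17; mL=-50/17, mR=1500/221; mL+mR=50/13 → advance +1; mR−mL=2150/221 → turn +1·90°
n=5: pose=(1,-6,S); sL=200/37, sR=200/17; mL=-100/17, mR=5400/629; mL+mR=100/37 → advance +1; mR−mL=9100/629 → turn +1·90°
n=6: pose=(1,-7,E); sL=5, sR=50/9; mL=-25/9, mR=95/18; mL+mR=5/2 → advance +1; mR−mL=145/18 → turn +1·90°

0 100/13 100/17 -50/17 1500/221 2 -6 W
1 200/37 200/17 -100/17 5400/629 1 -6 S
2 5 50/9 -25/9 95/18 1 -7 E
3 200/29 200/53 -100/53 8200/1537 2 -7 N
4 100/13 100/17 -50/17 1500/221 2 -6 W
5 200/37 200/17 -100/17 5400/629 1 -6 S
6 5 50/9 -25/9 95/18 1 -7 E
final 2 -7 N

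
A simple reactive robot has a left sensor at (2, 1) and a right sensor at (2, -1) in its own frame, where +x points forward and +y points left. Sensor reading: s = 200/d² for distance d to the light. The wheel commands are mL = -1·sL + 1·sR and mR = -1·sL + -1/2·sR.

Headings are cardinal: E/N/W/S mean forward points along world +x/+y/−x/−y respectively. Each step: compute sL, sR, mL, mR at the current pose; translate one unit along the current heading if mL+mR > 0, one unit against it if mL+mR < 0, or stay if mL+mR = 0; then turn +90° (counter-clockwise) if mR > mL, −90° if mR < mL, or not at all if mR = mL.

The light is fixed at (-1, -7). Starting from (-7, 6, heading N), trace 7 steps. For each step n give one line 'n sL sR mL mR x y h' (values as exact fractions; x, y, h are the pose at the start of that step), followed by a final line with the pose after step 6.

n=0: pose=(-7,6,N); sL=100/137, sR=4/5; mL=48/685, mR=-774/685; mL+mR=-726/685 → advance -1; mR−mL=-6/5 → turn -1·90°
n=1: pose=(-7,5,E); sL=40/37, sR=200/137; mL=1920/5069, mR=-9180/5069; mL+mR=-7260/5069 → advance -1; mR−mL=-300/137 → turn -1·90°
n=2: pose=(-8,5,S); sL=25/17, sR=50/41; mL=-175/697, mR=-1450/697; mL+mR=-1625/697 → advance -1; mR−mL=-75/41 → turn -1·90°
n=3: pose=(-8,6,W); sL=8/9, sR=200/277; mL=-416/2493, mR=-3116/2493; mL+mR=-3532/2493 → advance -1; mR−mL=-300/277 → turn -1·90°
n=4: pose=(-7,6,N); sL=100/137, sR=4/5; mL=48/685, mR=-774/685; mL+mR=-726/685 → advance -1; mR−mL=-6/5 → turn -1·90°
n=5: pose=(-7,5,E); sL=40/37, sR=200/137; mL=1920/5069, mR=-9180/5069; mL+mR=-7260/5069 → advance -1; mR−mL=-300/137 → turn -1·90°
n=6: pose=(-8,5,S); sL=25/17, sR=50/41; mL=-175/697, mR=-1450/697; mL+mR=-1625/697 → advance -1; mR−mL=-75/41 → turn -1·90°

0 100/137 4/5 48/685 -774/685 -7 6 N
1 40/37 200/137 1920/5069 -9180/5069 -7 5 E
2 25/17 50/41 -175/697 -1450/697 -8 5 S
3 8/9 200/277 -416/2493 -3116/2493 -8 6 W
4 100/137 4/5 48/685 -774/685 -7 6 N
5 40/37 200/137 1920/5069 -9180/5069 -7 5 E
6 25/17 50/41 -175/697 -1450/697 -8 5 S
final -8 6 W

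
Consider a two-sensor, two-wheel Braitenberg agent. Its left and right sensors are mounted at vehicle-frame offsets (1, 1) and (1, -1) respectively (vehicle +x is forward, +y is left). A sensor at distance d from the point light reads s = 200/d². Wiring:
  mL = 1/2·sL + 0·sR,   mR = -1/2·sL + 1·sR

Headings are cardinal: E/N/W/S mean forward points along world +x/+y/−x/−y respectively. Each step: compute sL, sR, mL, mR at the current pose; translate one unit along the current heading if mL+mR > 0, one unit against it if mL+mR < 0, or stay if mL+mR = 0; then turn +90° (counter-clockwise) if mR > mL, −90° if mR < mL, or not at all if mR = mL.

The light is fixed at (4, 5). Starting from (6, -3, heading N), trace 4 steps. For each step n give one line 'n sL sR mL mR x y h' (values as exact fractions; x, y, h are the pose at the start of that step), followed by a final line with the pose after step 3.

n=0: pose=(6,-3,N); sL=4, sR=100/29; mL=2, mR=42/29; mL+mR=100/29 → advance +1; mR−mL=-16/29 → turn -1·90°
n=1: pose=(6,-2,E); sL=40/9, sR=200/73; mL=20/9, mR=340/657; mL+mR=200/73 → advance +1; mR−mL=-1120/657 → turn -1·90°
n=2: pose=(7,-2,S); sL=5/2, sR=50/17; mL=5/4, mR=115/68; mL+mR=50/17 → advance +1; mR−mL=15/34 → turn +1·90°
n=3: pose=(7,-3,E); sL=40/13, sR=200/97; mL=20/13, mR=660/1261; mL+mR=200/97 → advance +1; mR−mL=-1280/1261 → turn -1·90°

0 4 100/29 2 42/29 6 -3 N
1 40/9 200/73 20/9 340/657 6 -2 E
2 5/2 50/17 5/4 115/68 7 -2 S
3 40/13 200/97 20/13 660/1261 7 -3 E
final 8 -3 S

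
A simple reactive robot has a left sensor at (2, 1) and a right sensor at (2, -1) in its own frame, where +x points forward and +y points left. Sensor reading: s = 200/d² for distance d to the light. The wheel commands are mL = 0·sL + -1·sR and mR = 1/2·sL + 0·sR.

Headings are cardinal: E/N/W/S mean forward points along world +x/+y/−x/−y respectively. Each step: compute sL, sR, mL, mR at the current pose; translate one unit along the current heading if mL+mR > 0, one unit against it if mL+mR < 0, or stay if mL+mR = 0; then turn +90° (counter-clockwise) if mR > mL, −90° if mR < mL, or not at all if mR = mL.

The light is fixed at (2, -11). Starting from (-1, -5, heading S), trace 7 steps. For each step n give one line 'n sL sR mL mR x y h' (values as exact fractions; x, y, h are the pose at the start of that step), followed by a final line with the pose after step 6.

n=0: pose=(-1,-5,S); sL=10, sR=25/4; mL=-25/4, mR=5; mL+mR=-5/4 → advance -1; mR−mL=45/4 → turn +1·90°
n=1: pose=(-1,-4,E); sL=40/13, sR=200/37; mL=-200/37, mR=20/13; mL+mR=-1860/481 → advance -1; mR−mL=3340/481 → turn +1·90°
n=2: pose=(-2,-4,N); sL=100/53, sR=20/9; mL=-20/9, mR=50/53; mL+mR=-610/477 → advance -1; mR−mL=1510/477 → turn +1·90°
n=3: pose=(-2,-5,W); sL=200/61, sR=40/17; mL=-40/17, mR=100/61; mL+mR=-740/1037 → advance -1; mR−mL=4140/1037 → turn +1·90°
n=4: pose=(-1,-5,S); sL=10, sR=25/4; mL=-25/4, mR=5; mL+mR=-5/4 → advance -1; mR−mL=45/4 → turn +1·90°
n=5: pose=(-1,-4,E); sL=40/13, sR=200/37; mL=-200/37, mR=20/13; mL+mR=-1860/481 → advance -1; mR−mL=3340/481 → turn +1·90°
n=6: pose=(-2,-4,N); sL=100/53, sR=20/9; mL=-20/9, mR=50/53; mL+mR=-610/477 → advance -1; mR−mL=1510/477 → turn +1·90°

0 10 25/4 -25/4 5 -1 -5 S
1 40/13 200/37 -200/37 20/13 -1 -4 E
2 100/53 20/9 -20/9 50/53 -2 -4 N
3 200/61 40/17 -40/17 100/61 -2 -5 W
4 10 25/4 -25/4 5 -1 -5 S
5 40/13 200/37 -200/37 20/13 -1 -4 E
6 100/53 20/9 -20/9 50/53 -2 -4 N
final -2 -5 W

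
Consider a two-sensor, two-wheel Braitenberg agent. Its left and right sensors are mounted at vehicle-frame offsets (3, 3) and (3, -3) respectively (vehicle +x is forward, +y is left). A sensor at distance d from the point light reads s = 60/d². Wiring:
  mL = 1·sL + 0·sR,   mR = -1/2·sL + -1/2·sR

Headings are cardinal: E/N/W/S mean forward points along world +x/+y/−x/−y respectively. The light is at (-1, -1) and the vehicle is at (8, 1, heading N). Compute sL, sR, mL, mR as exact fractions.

60/61 60/169 60/61 -6900/10309

left sensor world pos  = (5, 4); dL² = 61
right sensor world pos = (11, 4); dR² = 169
sL = 60/61 = 60/61
sR = 60/169 = 60/169
mL = 1·sL + 0·sR = 60/61
mR = -1/2·sL + -1/2·sR = -6900/10309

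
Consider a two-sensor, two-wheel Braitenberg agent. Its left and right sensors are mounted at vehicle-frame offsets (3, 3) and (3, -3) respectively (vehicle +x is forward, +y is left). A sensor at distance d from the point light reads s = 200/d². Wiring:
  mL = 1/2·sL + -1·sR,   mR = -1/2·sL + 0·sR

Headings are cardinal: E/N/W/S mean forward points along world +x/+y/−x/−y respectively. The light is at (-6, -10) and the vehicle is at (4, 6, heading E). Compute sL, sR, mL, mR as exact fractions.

left sensor world pos  = (7, 9); dL² = 530
right sensor world pos = (7, 3); dR² = 338
sL = 200/530 = 20/53
sR = 200/338 = 100/169
mL = 1/2·sL + -1·sR = -3610/8957
mR = -1/2·sL + 0·sR = -10/53

20/53 100/169 -3610/8957 -10/53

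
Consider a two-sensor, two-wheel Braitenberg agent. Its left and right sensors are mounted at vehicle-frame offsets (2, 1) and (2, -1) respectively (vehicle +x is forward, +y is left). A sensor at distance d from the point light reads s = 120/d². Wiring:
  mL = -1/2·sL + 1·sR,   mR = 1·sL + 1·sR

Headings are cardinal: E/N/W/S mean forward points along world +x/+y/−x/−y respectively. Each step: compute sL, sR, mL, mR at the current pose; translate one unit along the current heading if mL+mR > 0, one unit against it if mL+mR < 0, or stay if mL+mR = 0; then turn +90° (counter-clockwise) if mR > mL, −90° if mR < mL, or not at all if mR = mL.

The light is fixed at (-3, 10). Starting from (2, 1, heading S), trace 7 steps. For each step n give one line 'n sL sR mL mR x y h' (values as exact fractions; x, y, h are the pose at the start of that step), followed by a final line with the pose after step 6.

n=0: pose=(2,1,S); sL=120/157, sR=120/137; mL=10620/21509, mR=35280/21509; mL+mR=45900/21509 → advance +1; mR−mL=180/157 → turn +1·90°
n=1: pose=(2,0,E); sL=12/13, sR=12/17; mL=54/221, mR=360/221; mL+mR=414/221 → advance +1; mR−mL=18/13 → turn +1·90°
n=2: pose=(3,0,N); sL=120/89, sR=120/113; mL=3900/10057, mR=24240/10057; mL+mR=28140/10057 → advance +1; mR−mL=180/89 → turn +1·90°
n=3: pose=(3,1,W); sL=30/29, sR=3/2; mL=57/58, mR=147/58; mL+mR=102/29 → advance +1; mR−mL=45/29 → turn +1·90°
n=4: pose=(2,1,S); sL=120/157, sR=120/137; mL=10620/21509, mR=35280/21509; mL+mR=45900/21509 → advance +1; mR−mL=180/157 → turn +1·90°
n=5: pose=(2,0,E); sL=12/13, sR=12/17; mL=54/221, mR=360/221; mL+mR=414/221 → advance +1; mR−mL=18/13 → turn +1·90°
n=6: pose=(3,0,N); sL=120/89, sR=120/113; mL=3900/10057, mR=24240/10057; mL+mR=28140/10057 → advance +1; mR−mL=180/89 → turn +1·90°

0 120/157 120/137 10620/21509 35280/21509 2 1 S
1 12/13 12/17 54/221 360/221 2 0 E
2 120/89 120/113 3900/10057 24240/10057 3 0 N
3 30/29 3/2 57/58 147/58 3 1 W
4 120/157 120/137 10620/21509 35280/21509 2 1 S
5 12/13 12/17 54/221 360/221 2 0 E
6 120/89 120/113 3900/10057 24240/10057 3 0 N
final 3 1 W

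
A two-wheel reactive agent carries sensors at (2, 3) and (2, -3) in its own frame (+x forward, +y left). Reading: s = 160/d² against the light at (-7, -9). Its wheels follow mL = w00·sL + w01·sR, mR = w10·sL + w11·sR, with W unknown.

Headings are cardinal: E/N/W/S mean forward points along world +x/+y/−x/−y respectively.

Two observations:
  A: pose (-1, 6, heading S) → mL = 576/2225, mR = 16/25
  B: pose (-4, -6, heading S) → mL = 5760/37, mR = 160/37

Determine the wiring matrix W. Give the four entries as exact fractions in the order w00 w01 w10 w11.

obs A: pose=(-1,6,S) → sL=16/25, sR=80/89, mL=576/2225, mR=16/25
obs B: pose=(-4,-6,S) → sL=160/37, sR=160, mL=5760/37, mR=160/37
sensor matrix S = [[16/25, 80/89], [160/37, 160]]; det S = 1622016/16465
solve [mL_A; mL_B] = S·[w00; w01] and [mR_A; mR_B] = S·[w10; w11]:
  w00 = -1, w01 = 1, w10 = 1, w11 = 0

-1 1 1 0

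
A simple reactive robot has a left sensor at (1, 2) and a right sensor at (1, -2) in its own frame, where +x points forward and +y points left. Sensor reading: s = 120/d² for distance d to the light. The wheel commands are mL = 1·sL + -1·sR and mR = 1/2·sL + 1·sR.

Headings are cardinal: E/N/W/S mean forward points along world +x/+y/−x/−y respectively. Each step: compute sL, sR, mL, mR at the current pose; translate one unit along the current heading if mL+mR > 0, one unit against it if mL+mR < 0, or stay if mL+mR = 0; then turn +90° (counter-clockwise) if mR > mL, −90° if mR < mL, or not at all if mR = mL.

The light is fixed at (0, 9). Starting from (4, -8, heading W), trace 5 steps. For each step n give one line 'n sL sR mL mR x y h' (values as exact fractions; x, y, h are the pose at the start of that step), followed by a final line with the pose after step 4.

n=0: pose=(4,-8,W); sL=12/37, sR=20/39; mL=-272/1443, mR=974/1443; mL+mR=18/37 → advance +1; mR−mL=1246/1443 → turn +1·90°
n=1: pose=(3,-8,S); sL=120/349, sR=24/65; mL=-576/22685, mR=12276/22685; mL+mR=180/349 → advance +1; mR−mL=12852/22685 → turn +1·90°
n=2: pose=(3,-9,E); sL=15/34, sR=15/52; mL=135/884, mR=225/442; mL+mR=45/68 → advance +1; mR−mL=315/884 → turn +1·90°
n=3: pose=(4,-9,N); sL=120/293, sR=24/65; mL=768/19045, mR=10932/19045; mL+mR=180/293 → advance +1; mR−mL=10164/19045 → turn +1·90°
n=4: pose=(4,-8,W); sL=12/37, sR=20/39; mL=-272/1443, mR=974/1443; mL+mR=18/37 → advance +1; mR−mL=1246/1443 → turn +1·90°

0 12/37 20/39 -272/1443 974/1443 4 -8 W
1 120/349 24/65 -576/22685 12276/22685 3 -8 S
2 15/34 15/52 135/884 225/442 3 -9 E
3 120/293 24/65 768/19045 10932/19045 4 -9 N
4 12/37 20/39 -272/1443 974/1443 4 -8 W
final 3 -8 S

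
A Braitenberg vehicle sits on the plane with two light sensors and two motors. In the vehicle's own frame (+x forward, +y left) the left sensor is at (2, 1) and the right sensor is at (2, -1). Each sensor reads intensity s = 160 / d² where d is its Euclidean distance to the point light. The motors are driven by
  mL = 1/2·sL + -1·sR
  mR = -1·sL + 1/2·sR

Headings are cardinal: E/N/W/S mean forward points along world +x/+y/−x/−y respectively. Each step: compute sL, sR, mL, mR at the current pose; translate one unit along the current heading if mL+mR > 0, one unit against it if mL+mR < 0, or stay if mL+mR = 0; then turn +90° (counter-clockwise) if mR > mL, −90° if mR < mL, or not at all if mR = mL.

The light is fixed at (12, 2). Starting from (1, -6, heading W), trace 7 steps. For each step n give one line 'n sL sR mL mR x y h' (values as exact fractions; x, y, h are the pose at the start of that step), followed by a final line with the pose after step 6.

0 16/25 80/109 -1128/2725 -744/2725 1 -6 W
1 160/181 160/221 -11280/40001 -20880/40001 2 -6 S
2 10/13 8/9 -59/117 -38/117 2 -5 W
3 32/29 160/181 -1744/5249 -3472/5249 3 -5 S
4 16/17 80/73 -776/1241 -488/1241 3 -4 W
5 160/113 32/29 -1296/3277 -2832/3277 4 -4 S
6 20/17 40/29 -390/493 -240/493 4 -3 W
final 5 -3 S

n=0: pose=(1,-6,W); sL=16/25, sR=80/109; mL=-1128/2725, mR=-744/2725; mL+mR=-1872/2725 → advance -1; mR−mL=384/2725 → turn +1·90°
n=1: pose=(2,-6,S); sL=160/181, sR=160/221; mL=-11280/40001, mR=-20880/40001; mL+mR=-32160/40001 → advance -1; mR−mL=-9600/40001 → turn -1·90°
n=2: pose=(2,-5,W); sL=10/13, sR=8/9; mL=-59/117, mR=-38/117; mL+mR=-97/117 → advance -1; mR−mL=7/39 → turn +1·90°
n=3: pose=(3,-5,S); sL=32/29, sR=160/181; mL=-1744/5249, mR=-3472/5249; mL+mR=-5216/5249 → advance -1; mR−mL=-1728/5249 → turn -1·90°
n=4: pose=(3,-4,W); sL=16/17, sR=80/73; mL=-776/1241, mR=-488/1241; mL+mR=-1264/1241 → advance -1; mR−mL=288/1241 → turn +1·90°
n=5: pose=(4,-4,S); sL=160/113, sR=32/29; mL=-1296/3277, mR=-2832/3277; mL+mR=-4128/3277 → advance -1; mR−mL=-1536/3277 → turn -1·90°
n=6: pose=(4,-3,W); sL=20/17, sR=40/29; mL=-390/493, mR=-240/493; mL+mR=-630/493 → advance -1; mR−mL=150/493 → turn +1·90°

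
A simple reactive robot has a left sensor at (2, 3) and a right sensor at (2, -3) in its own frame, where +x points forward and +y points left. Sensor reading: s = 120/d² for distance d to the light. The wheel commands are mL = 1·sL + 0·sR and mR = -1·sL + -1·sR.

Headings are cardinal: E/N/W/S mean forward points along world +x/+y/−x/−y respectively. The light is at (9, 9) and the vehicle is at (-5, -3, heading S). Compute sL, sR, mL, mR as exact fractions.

left sensor world pos  = (-2, -5); dL² = 317
right sensor world pos = (-8, -5); dR² = 485
sL = 120/317 = 120/317
sR = 120/485 = 24/97
mL = 1·sL + 0·sR = 120/317
mR = -1·sL + -1·sR = -19248/30749

120/317 24/97 120/317 -19248/30749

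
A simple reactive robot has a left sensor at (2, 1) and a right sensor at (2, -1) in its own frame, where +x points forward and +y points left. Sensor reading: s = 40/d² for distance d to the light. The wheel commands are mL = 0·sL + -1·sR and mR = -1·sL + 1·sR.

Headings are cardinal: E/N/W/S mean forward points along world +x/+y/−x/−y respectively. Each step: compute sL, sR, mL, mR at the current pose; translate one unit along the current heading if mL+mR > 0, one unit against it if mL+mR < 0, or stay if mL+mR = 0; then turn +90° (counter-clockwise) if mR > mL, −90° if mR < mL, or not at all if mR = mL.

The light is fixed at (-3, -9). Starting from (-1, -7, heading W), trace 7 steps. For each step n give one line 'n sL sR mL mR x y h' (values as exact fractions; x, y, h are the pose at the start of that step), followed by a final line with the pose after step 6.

n=0: pose=(-1,-7,W); sL=40, sR=40/9; mL=-40/9, mR=-320/9; mL+mR=-40 → advance -1; mR−mL=-280/9 → turn -1·90°
n=1: pose=(0,-7,N); sL=2, sR=5/4; mL=-5/4, mR=-3/4; mL+mR=-2 → advance -1; mR−mL=1/2 → turn +1·90°
n=2: pose=(0,-8,W); sL=40, sR=8; mL=-8, mR=-32; mL+mR=-40 → advance -1; mR−mL=-24 → turn -1·90°
n=3: pose=(1,-8,N); sL=20/9, sR=20/17; mL=-20/17, mR=-160/153; mL+mR=-20/9 → advance -1; mR−mL=20/153 → turn +1·90°
n=4: pose=(1,-9,W); sL=8, sR=8; mL=-8, mR=0; mL+mR=-8 → advance -1; mR−mL=8 → turn +1·90°
n=5: pose=(2,-9,S); sL=1, sR=2; mL=-2, mR=1; mL+mR=-1 → advance -1; mR−mL=3 → turn +1·90°
n=6: pose=(2,-8,E); sL=40/53, sR=40/49; mL=-40/49, mR=160/2597; mL+mR=-40/53 → advance -1; mR−mL=2280/2597 → turn +1·90°

0 40 40/9 -40/9 -320/9 -1 -7 W
1 2 5/4 -5/4 -3/4 0 -7 N
2 40 8 -8 -32 0 -8 W
3 20/9 20/17 -20/17 -160/153 1 -8 N
4 8 8 -8 0 1 -9 W
5 1 2 -2 1 2 -9 S
6 40/53 40/49 -40/49 160/2597 2 -8 E
final 1 -8 N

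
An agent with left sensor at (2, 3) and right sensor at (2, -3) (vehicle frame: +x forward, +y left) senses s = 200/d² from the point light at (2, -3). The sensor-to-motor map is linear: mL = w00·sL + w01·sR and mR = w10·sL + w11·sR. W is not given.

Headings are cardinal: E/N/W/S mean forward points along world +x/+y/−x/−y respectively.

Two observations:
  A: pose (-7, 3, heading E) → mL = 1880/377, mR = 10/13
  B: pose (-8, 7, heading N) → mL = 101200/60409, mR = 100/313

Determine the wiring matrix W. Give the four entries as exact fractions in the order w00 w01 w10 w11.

1 1 1/2 0

obs A: pose=(-7,3,E) → sL=20/13, sR=100/29, mL=1880/377, mR=10/13
obs B: pose=(-8,7,N) → sL=200/313, sR=200/193, mL=101200/60409, mR=100/313
sensor matrix S = [[20/13, 100/29], [200/313, 200/193]]; det S = -13872000/22774193
solve [mL_A; mL_B] = S·[w00; w01] and [mR_A; mR_B] = S·[w10; w11]:
  w00 = 1, w01 = 1, w10 = 1/2, w11 = 0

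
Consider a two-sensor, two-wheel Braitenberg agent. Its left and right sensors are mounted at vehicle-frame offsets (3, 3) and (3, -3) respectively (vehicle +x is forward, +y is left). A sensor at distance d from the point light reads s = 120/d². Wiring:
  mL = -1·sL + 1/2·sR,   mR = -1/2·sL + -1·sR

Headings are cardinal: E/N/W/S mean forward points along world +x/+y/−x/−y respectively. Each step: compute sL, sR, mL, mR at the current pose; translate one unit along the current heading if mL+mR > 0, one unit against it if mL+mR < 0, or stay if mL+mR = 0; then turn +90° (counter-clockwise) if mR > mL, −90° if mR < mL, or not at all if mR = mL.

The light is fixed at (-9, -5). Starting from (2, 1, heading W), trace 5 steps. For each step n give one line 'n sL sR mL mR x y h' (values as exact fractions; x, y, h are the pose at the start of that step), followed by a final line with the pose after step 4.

0 120/73 24/29 -2604/2117 -3492/2117 2 1 W
1 20/27 20/51 -250/459 -350/459 3 1 N
2 120/289 120/229 -10140/66181 -48420/66181 3 0 E
3 3/5 30/17 24/85 -351/170 2 0 S
4 120/73 24/29 -2604/2117 -3492/2117 2 1 W
final 3 1 N

n=0: pose=(2,1,W); sL=120/73, sR=24/29; mL=-2604/2117, mR=-3492/2117; mL+mR=-6096/2117 → advance -1; mR−mL=-888/2117 → turn -1·90°
n=1: pose=(3,1,N); sL=20/27, sR=20/51; mL=-250/459, mR=-350/459; mL+mR=-200/153 → advance -1; mR−mL=-100/459 → turn -1·90°
n=2: pose=(3,0,E); sL=120/289, sR=120/229; mL=-10140/66181, mR=-48420/66181; mL+mR=-58560/66181 → advance -1; mR−mL=-38280/66181 → turn -1·90°
n=3: pose=(2,0,S); sL=3/5, sR=30/17; mL=24/85, mR=-351/170; mL+mR=-303/170 → advance -1; mR−mL=-399/170 → turn -1·90°
n=4: pose=(2,1,W); sL=120/73, sR=24/29; mL=-2604/2117, mR=-3492/2117; mL+mR=-6096/2117 → advance -1; mR−mL=-888/2117 → turn -1·90°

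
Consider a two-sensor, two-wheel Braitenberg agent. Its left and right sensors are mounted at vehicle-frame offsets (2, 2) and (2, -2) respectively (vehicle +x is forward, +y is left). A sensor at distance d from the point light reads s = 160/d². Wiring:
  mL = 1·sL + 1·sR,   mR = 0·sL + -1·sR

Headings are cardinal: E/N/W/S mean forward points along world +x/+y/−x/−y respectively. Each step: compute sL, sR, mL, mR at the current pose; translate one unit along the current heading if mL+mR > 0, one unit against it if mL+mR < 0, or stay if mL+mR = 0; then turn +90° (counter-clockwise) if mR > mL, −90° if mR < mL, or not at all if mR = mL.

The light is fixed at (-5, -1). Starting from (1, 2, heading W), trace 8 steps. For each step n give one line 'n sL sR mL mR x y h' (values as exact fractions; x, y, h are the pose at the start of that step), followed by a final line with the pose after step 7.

n=0: pose=(1,2,W); sL=160/17, sR=160/41; mL=9280/697, mR=-160/41; mL+mR=160/17 → advance +1; mR−mL=-12000/697 → turn -1·90°
n=1: pose=(0,2,N); sL=80/17, sR=80/37; mL=4320/629, mR=-80/37; mL+mR=80/17 → advance +1; mR−mL=-5680/629 → turn -1·90°
n=2: pose=(0,3,E); sL=32/17, sR=160/53; mL=4416/901, mR=-160/53; mL+mR=32/17 → advance +1; mR−mL=-7136/901 → turn -1·90°
n=3: pose=(1,3,S); sL=40/17, sR=8; mL=176/17, mR=-8; mL+mR=40/17 → advance +1; mR−mL=-312/17 → turn -1·90°
n=4: pose=(1,2,W); sL=160/17, sR=160/41; mL=9280/697, mR=-160/41; mL+mR=160/17 → advance +1; mR−mL=-12000/697 → turn -1·90°
n=5: pose=(0,2,N); sL=80/17, sR=80/37; mL=4320/629, mR=-80/37; mL+mR=80/17 → advance +1; mR−mL=-5680/629 → turn -1·90°
n=6: pose=(0,3,E); sL=32/17, sR=160/53; mL=4416/901, mR=-160/53; mL+mR=32/17 → advance +1; mR−mL=-7136/901 → turn -1·90°
n=7: pose=(1,3,S); sL=40/17, sR=8; mL=176/17, mR=-8; mL+mR=40/17 → advance +1; mR−mL=-312/17 → turn -1·90°

0 160/17 160/41 9280/697 -160/41 1 2 W
1 80/17 80/37 4320/629 -80/37 0 2 N
2 32/17 160/53 4416/901 -160/53 0 3 E
3 40/17 8 176/17 -8 1 3 S
4 160/17 160/41 9280/697 -160/41 1 2 W
5 80/17 80/37 4320/629 -80/37 0 2 N
6 32/17 160/53 4416/901 -160/53 0 3 E
7 40/17 8 176/17 -8 1 3 S
final 1 2 W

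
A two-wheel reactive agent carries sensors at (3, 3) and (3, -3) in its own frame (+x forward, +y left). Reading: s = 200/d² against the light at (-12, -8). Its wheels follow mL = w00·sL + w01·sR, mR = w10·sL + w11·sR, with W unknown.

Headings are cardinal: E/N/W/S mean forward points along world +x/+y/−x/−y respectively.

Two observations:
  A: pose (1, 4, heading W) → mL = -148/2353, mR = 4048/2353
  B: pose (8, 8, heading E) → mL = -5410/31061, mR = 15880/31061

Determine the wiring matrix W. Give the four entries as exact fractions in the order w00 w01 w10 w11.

1/2 -1 1 1

obs A: pose=(1,4,W) → sL=200/181, sR=8/13, mL=-148/2353, mR=4048/2353
obs B: pose=(8,8,E) → sL=20/89, sR=100/349, mL=-5410/31061, mR=15880/31061
sensor matrix S = [[200/181, 8/13], [20/89, 100/349]]; det S = 13032960/73086533
solve [mL_A; mL_B] = S·[w00; w01] and [mR_A; mR_B] = S·[w10; w11]:
  w00 = 1/2, w01 = -1, w10 = 1, w11 = 1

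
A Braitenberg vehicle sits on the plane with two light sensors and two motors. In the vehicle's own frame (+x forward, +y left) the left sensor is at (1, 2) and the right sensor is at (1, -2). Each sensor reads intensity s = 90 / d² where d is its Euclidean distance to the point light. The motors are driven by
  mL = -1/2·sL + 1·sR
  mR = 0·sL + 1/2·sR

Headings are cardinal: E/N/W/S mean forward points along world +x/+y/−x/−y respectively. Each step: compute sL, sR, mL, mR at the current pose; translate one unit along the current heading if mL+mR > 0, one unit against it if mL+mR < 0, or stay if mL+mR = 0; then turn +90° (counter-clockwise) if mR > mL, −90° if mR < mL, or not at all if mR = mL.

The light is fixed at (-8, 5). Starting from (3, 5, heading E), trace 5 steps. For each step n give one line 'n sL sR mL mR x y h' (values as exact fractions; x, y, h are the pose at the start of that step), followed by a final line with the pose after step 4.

0 45/74 45/74 45/148 45/148 3 5 E
1 90/173 90/173 45/173 45/173 4 5 E
2 9/20 9/20 9/40 9/40 5 5 E
3 90/229 90/229 45/229 45/229 6 5 E
4 9/26 9/26 9/52 9/52 7 5 E
final 8 5 E

n=0: pose=(3,5,E); sL=45/74, sR=45/74; mL=45/148, mR=45/148; mL+mR=45/74 → advance +1; mR−mL=0 → turn +0·90°
n=1: pose=(4,5,E); sL=90/173, sR=90/173; mL=45/173, mR=45/173; mL+mR=90/173 → advance +1; mR−mL=0 → turn +0·90°
n=2: pose=(5,5,E); sL=9/20, sR=9/20; mL=9/40, mR=9/40; mL+mR=9/20 → advance +1; mR−mL=0 → turn +0·90°
n=3: pose=(6,5,E); sL=90/229, sR=90/229; mL=45/229, mR=45/229; mL+mR=90/229 → advance +1; mR−mL=0 → turn +0·90°
n=4: pose=(7,5,E); sL=9/26, sR=9/26; mL=9/52, mR=9/52; mL+mR=9/26 → advance +1; mR−mL=0 → turn +0·90°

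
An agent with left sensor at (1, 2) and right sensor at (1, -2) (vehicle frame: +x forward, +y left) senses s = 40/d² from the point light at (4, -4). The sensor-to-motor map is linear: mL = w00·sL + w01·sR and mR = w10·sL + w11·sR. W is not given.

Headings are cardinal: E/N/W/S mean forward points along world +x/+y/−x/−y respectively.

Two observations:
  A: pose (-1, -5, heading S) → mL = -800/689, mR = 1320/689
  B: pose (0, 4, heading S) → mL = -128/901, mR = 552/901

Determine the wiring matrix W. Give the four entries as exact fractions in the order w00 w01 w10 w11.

obs A: pose=(-1,-5,S) → sL=40/13, sR=40/53, mL=-800/689, mR=1320/689
obs B: pose=(0,4,S) → sL=40/53, sR=8/17, mL=-128/901, mR=552/901
sensor matrix S = [[40/13, 40/53], [40/53, 8/17]]; det S = 545280/620789
solve [mL_A; mL_B] = S·[w00; w01] and [mR_A; mR_B] = S·[w10; w11]:
  w00 = -1/2, w01 = 1/2, w10 = 1/2, w11 = 1/2

-1/2 1/2 1/2 1/2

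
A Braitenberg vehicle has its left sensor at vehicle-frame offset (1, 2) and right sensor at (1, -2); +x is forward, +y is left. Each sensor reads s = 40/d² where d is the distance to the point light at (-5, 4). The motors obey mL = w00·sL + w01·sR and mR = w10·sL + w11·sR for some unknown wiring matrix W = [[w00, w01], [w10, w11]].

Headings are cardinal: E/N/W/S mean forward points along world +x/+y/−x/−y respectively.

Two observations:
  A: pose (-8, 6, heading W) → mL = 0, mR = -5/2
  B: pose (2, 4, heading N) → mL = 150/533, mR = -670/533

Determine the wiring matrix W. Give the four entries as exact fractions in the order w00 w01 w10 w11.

1/2 -1 -1/2 -1

obs A: pose=(-8,6,W) → sL=5/2, sR=5/4, mL=0, mR=-5/2
obs B: pose=(2,4,N) → sL=20/13, sR=20/41, mL=150/533, mR=-670/533
sensor matrix S = [[5/2, 5/4], [20/13, 20/41]]; det S = -375/533
solve [mL_A; mL_B] = S·[w00; w01] and [mR_A; mR_B] = S·[w10; w11]:
  w00 = 1/2, w01 = -1, w10 = -1/2, w11 = -1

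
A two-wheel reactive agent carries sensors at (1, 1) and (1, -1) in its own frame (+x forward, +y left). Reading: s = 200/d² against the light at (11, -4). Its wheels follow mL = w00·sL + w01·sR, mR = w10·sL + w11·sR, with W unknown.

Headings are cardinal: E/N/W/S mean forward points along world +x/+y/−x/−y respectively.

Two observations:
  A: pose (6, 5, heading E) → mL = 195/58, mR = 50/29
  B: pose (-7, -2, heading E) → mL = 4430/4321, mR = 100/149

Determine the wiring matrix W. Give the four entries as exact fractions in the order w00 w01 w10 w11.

1/2 1 1 0

obs A: pose=(6,5,E) → sL=50/29, sR=5/2, mL=195/58, mR=50/29
obs B: pose=(-7,-2,E) → sL=100/149, sR=20/29, mL=4430/4321, mR=100/149
sensor matrix S = [[50/29, 5/2], [100/149, 20/29]]; det S = -61250/125309
solve [mL_A; mL_B] = S·[w00; w01] and [mR_A; mR_B] = S·[w10; w11]:
  w00 = 1/2, w01 = 1, w10 = 1, w11 = 0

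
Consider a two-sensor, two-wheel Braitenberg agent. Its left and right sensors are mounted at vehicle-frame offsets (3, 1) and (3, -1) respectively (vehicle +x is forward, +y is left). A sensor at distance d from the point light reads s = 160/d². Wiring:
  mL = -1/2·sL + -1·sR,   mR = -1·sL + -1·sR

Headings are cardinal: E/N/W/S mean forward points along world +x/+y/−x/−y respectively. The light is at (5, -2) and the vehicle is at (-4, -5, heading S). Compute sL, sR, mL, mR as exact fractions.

8/5 20/17 -168/85 -236/85

left sensor world pos  = (-3, -8); dL² = 100
right sensor world pos = (-5, -8); dR² = 136
sL = 160/100 = 8/5
sR = 160/136 = 20/17
mL = -1/2·sL + -1·sR = -168/85
mR = -1·sL + -1·sR = -236/85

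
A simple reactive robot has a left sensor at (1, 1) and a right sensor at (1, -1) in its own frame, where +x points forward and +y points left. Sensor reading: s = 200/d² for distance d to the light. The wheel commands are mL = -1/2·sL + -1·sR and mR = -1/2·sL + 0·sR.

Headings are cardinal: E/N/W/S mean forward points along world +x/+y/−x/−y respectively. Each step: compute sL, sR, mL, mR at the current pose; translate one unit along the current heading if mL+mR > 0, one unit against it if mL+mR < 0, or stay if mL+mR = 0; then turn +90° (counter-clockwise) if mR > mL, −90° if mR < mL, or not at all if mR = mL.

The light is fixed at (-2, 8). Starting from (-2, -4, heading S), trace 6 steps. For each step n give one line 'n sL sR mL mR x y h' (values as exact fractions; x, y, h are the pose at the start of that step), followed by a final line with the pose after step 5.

n=0: pose=(-2,-4,S); sL=20/17, sR=20/17; mL=-30/17, mR=-10/17; mL+mR=-40/17 → advance -1; mR−mL=20/17 → turn +1·90°
n=1: pose=(-2,-3,E); sL=200/101, sR=40/29; mL=-6940/2929, mR=-100/101; mL+mR=-9840/2929 → advance -1; mR−mL=40/29 → turn +1·90°
n=2: pose=(-3,-3,N); sL=25/13, sR=2; mL=-77/26, mR=-25/26; mL+mR=-51/13 → advance -1; mR−mL=2 → turn +1·90°
n=3: pose=(-3,-4,W); sL=200/173, sR=8/5; mL=-1884/865, mR=-100/173; mL+mR=-2384/865 → advance -1; mR−mL=8/5 → turn +1·90°
n=4: pose=(-2,-4,S); sL=20/17, sR=20/17; mL=-30/17, mR=-10/17; mL+mR=-40/17 → advance -1; mR−mL=20/17 → turn +1·90°
n=5: pose=(-2,-3,E); sL=200/101, sR=40/29; mL=-6940/2929, mR=-100/101; mL+mR=-9840/2929 → advance -1; mR−mL=40/29 → turn +1·90°

0 20/17 20/17 -30/17 -10/17 -2 -4 S
1 200/101 40/29 -6940/2929 -100/101 -2 -3 E
2 25/13 2 -77/26 -25/26 -3 -3 N
3 200/173 8/5 -1884/865 -100/173 -3 -4 W
4 20/17 20/17 -30/17 -10/17 -2 -4 S
5 200/101 40/29 -6940/2929 -100/101 -2 -3 E
final -3 -3 N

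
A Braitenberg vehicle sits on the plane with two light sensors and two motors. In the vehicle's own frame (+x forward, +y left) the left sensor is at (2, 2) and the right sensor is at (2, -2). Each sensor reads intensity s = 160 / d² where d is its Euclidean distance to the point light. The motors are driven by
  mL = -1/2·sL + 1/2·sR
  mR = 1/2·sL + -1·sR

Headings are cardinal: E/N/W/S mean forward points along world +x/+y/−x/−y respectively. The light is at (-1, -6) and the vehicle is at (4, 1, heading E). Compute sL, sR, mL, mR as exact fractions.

16/13 80/37 224/481 -744/481

left sensor world pos  = (6, 3); dL² = 130
right sensor world pos = (6, -1); dR² = 74
sL = 160/130 = 16/13
sR = 160/74 = 80/37
mL = -1/2·sL + 1/2·sR = 224/481
mR = 1/2·sL + -1·sR = -744/481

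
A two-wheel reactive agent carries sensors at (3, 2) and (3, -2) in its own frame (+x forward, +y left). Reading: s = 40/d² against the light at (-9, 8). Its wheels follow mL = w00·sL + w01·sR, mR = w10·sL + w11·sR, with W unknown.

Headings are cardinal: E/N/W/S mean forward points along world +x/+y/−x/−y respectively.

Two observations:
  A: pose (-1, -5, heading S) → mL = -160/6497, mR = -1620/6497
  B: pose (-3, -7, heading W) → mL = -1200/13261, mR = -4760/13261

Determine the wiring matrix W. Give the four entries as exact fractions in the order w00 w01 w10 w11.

1 -1 -1 -1

obs A: pose=(-1,-5,S) → sL=10/89, sR=10/73, mL=-160/6497, mR=-1620/6497
obs B: pose=(-3,-7,W) → sL=20/149, sR=20/89, mL=-1200/13261, mR=-4760/13261
sensor matrix S = [[10/89, 10/73], [20/149, 20/89]]; det S = 591200/86156717
solve [mL_A; mL_B] = S·[w00; w01] and [mR_A; mR_B] = S·[w10; w11]:
  w00 = 1, w01 = -1, w10 = -1, w11 = -1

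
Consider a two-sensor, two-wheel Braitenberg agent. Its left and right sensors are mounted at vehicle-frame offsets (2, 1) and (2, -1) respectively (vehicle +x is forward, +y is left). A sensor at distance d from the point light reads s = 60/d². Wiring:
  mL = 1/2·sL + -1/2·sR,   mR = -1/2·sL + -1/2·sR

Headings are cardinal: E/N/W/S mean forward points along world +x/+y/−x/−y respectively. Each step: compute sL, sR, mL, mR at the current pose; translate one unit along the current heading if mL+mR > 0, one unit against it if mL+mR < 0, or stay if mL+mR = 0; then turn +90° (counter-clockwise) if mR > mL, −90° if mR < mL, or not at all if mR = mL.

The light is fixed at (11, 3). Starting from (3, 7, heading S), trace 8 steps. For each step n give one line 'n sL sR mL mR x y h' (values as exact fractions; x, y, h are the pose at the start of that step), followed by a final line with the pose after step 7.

n=0: pose=(3,7,S); sL=60/53, sR=12/17; mL=192/901, mR=-828/901; mL+mR=-12/17 → advance -1; mR−mL=-60/53 → turn -1·90°
n=1: pose=(3,8,W); sL=15/29, sR=15/34; mL=75/1972, mR=-945/1972; mL+mR=-15/34 → advance -1; mR−mL=-15/29 → turn -1·90°
n=2: pose=(4,8,N); sL=60/113, sR=12/17; mL=-168/1921, mR=-1188/1921; mL+mR=-12/17 → advance -1; mR−mL=-60/113 → turn -1·90°
n=3: pose=(4,7,E); sL=6/5, sR=30/17; mL=-24/85, mR=-126/85; mL+mR=-30/17 → advance -1; mR−mL=-6/5 → turn -1·90°
n=4: pose=(3,7,S); sL=60/53, sR=12/17; mL=192/901, mR=-828/901; mL+mR=-12/17 → advance -1; mR−mL=-60/53 → turn -1·90°
n=5: pose=(3,8,W); sL=15/29, sR=15/34; mL=75/1972, mR=-945/1972; mL+mR=-15/34 → advance -1; mR−mL=-15/29 → turn -1·90°
n=6: pose=(4,8,N); sL=60/113, sR=12/17; mL=-168/1921, mR=-1188/1921; mL+mR=-12/17 → advance -1; mR−mL=-60/113 → turn -1·90°
n=7: pose=(4,7,E); sL=6/5, sR=30/17; mL=-24/85, mR=-126/85; mL+mR=-30/17 → advance -1; mR−mL=-6/5 → turn -1·90°

0 60/53 12/17 192/901 -828/901 3 7 S
1 15/29 15/34 75/1972 -945/1972 3 8 W
2 60/113 12/17 -168/1921 -1188/1921 4 8 N
3 6/5 30/17 -24/85 -126/85 4 7 E
4 60/53 12/17 192/901 -828/901 3 7 S
5 15/29 15/34 75/1972 -945/1972 3 8 W
6 60/113 12/17 -168/1921 -1188/1921 4 8 N
7 6/5 30/17 -24/85 -126/85 4 7 E
final 3 7 S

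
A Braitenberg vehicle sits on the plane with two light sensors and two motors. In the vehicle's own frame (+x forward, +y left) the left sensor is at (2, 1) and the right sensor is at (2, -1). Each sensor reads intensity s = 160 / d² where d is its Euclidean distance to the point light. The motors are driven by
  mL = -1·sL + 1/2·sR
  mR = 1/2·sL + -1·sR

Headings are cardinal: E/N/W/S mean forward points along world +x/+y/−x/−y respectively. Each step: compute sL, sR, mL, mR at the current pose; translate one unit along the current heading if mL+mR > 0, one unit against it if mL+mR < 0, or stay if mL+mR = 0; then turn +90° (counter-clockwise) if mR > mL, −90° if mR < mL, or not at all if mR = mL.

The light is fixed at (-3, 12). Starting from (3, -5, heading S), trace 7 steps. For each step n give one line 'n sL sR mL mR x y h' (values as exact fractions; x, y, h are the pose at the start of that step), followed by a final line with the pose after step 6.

n=0: pose=(3,-5,S); sL=16/41, sR=80/193; mL=-1448/7913, mR=-1736/7913; mL+mR=-3184/7913 → advance -1; mR−mL=-288/7913 → turn -1·90°
n=1: pose=(3,-4,W); sL=32/61, sR=160/241; mL=-2832/14701, mR=-5904/14701; mL+mR=-8736/14701 → advance -1; mR−mL=-3072/14701 → turn -1·90°
n=2: pose=(4,-4,N); sL=20/29, sR=8/13; mL=-144/377, mR=-102/377; mL+mR=-246/377 → advance -1; mR−mL=42/377 → turn +1·90°
n=3: pose=(4,-5,W); sL=160/349, sR=160/281; mL=-17040/98069, mR=-33360/98069; mL+mR=-50400/98069 → advance -1; mR−mL=-16320/98069 → turn -1·90°
n=4: pose=(5,-5,N); sL=80/137, sR=80/153; mL=-6760/20961, mR=-4840/20961; mL+mR=-11600/20961 → advance -1; mR−mL=640/6987 → turn +1·90°
n=5: pose=(5,-6,W); sL=160/397, sR=32/65; mL=-4048/25805, mR=-7504/25805; mL+mR=-11552/25805 → advance -1; mR−mL=-3456/25805 → turn -1·90°
n=6: pose=(6,-6,N); sL=1/2, sR=40/89; mL=-49/178, mR=-71/356; mL+mR=-169/356 → advance -1; mR−mL=27/356 → turn +1·90°

0 16/41 80/193 -1448/7913 -1736/7913 3 -5 S
1 32/61 160/241 -2832/14701 -5904/14701 3 -4 W
2 20/29 8/13 -144/377 -102/377 4 -4 N
3 160/349 160/281 -17040/98069 -33360/98069 4 -5 W
4 80/137 80/153 -6760/20961 -4840/20961 5 -5 N
5 160/397 32/65 -4048/25805 -7504/25805 5 -6 W
6 1/2 40/89 -49/178 -71/356 6 -6 N
final 6 -7 W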